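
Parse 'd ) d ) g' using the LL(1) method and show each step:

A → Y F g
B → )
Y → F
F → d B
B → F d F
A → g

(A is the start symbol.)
Stack is shown with the top on the left.

Stack      Input        Action
------------------------------
A $        d ) d ) g $  output A → Y F g
Y F g $    d ) d ) g $  output Y → F
F F g $    d ) d ) g $  output F → d B
d B F g $  d ) d ) g $  match 'd'
B F g $    ) d ) g $    output B → )
) F g $    ) d ) g $    match ')'
F g $      d ) g $      output F → d B
d B g $    d ) g $      match 'd'
B g $      ) g $        output B → )
) g $      ) g $        match ')'
g $        g $          match 'g'
$          $            accept

The string is accepted.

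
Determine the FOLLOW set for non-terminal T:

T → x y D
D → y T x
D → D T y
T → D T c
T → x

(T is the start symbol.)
{ $, 'c', 'x', 'y' }

T is the start symbol, so $ ∈ FOLLOW(T).
In D → y T x: T is followed by x, add FIRST(x) \ {ε} = { 'x' }
In D → D T y: T is followed by y, add FIRST(y) \ {ε} = { 'y' }
In T → D T c: T is followed by c, add FIRST(c) \ {ε} = { 'c' }

Taking the union: FOLLOW(T) = { $, 'c', 'x', 'y' }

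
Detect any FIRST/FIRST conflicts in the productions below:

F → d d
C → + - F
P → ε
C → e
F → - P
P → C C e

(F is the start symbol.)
A FIRST/FIRST conflict occurs when two productions N → α and N → β for the same non-terminal have FIRST(α) ∩ FIRST(β) ≠ ∅ (with ε ∈ FIRST of a nullable right-hand side, so two nullable alternatives also conflict).

FIRST sets of the non-terminals at (or reachable through a nullable prefix from) the front of some alternative:
  FIRST(C) = { '+', 'e' }

Productions for F:
  F → d d: FIRST = { 'd' }
  F → - P: FIRST = { '-' }
Productions for C:
  C → + - F: FIRST = { '+' }
  C → e: FIRST = { 'e' }
Productions for P:
  P → ε: FIRST = { ε }
  P → C C e: FIRST = { '+', 'e' }

All alternatives of each non-terminal have pairwise disjoint FIRST sets.

Answer: No FIRST/FIRST conflicts.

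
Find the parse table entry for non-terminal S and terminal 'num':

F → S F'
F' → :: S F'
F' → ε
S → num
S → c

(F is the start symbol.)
S → num

To find M[S, 'num'], we find productions for S where 'num' is in the predict set (PREDICT(N → α) = (FIRST(α) \ {ε}) ∪ (FOLLOW(N) if α ⇒* ε)).

S → num: PREDICT = { 'num' }
  'num' is in predict set, so this production goes in M[S, 'num']
S → c: PREDICT = { 'c' }

M[S, 'num'] = S → num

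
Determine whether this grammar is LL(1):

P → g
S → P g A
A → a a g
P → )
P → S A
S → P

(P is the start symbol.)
A grammar is LL(1) if for each non-terminal N with multiple productions, the predict sets of those productions are pairwise disjoint, where PREDICT(N → α) = (FIRST(α) \ {ε}) ∪ (FOLLOW(N) if α ⇒* ε).

Relevant sets:
  FIRST(S) = { ')', 'g' }
  FIRST(P) = { ')', 'g' }

For P:
  PREDICT(P → g) = { 'g' }
  PREDICT(P → ')') = { ')' }
  PREDICT(P → S A) = { ')', 'g' }
For S:
  PREDICT(S → P g A) = { ')', 'g' }
  PREDICT(S → P) = { ')', 'g' }
A has a single production, so nothing to check there.

Conflict found: Predict set conflict for P: { 'g' }
The grammar is NOT LL(1).

Answer: No. Predict set conflict for P: { 'g' }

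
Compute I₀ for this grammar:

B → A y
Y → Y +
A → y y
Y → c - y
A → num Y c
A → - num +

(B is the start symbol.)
{ [A → . - num +], [A → . num Y c], [A → . y y], [B → . A y], [B' → . B] }

First, augment the grammar with B' → B
I₀ = CLOSURE({ [B' → . B] }):
  [B' → . B] has the dot before B: add [B → . A y]
  [B → . A y] has the dot before A: add [A → . y y], [A → . num Y c], [A → . - num +]
No further items can be added.

I₀ = { [A → . - num +], [A → . num Y c], [A → . y y], [B → . A y], [B' → . B] }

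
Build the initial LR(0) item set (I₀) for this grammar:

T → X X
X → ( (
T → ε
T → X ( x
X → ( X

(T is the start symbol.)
{ [T → . X ( x], [T → . X X], [T → .], [T' → . T], [X → . ( (], [X → . ( X] }

First, augment the grammar with T' → T
I₀ = CLOSURE({ [T' → . T] }):
  [T' → . T] has the dot before T: add [T → . X X], [T → .], [T → . X ( x]
  [T → . X X] has the dot before X: add [X → . ( (], [X → . ( X]
No further items can be added.

I₀ = { [T → . X ( x], [T → . X X], [T → .], [T' → . T], [X → . ( (], [X → . ( X] }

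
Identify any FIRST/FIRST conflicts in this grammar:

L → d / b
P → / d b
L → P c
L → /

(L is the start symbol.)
Yes. L → P c / L → '/' on { '/' }

A FIRST/FIRST conflict occurs when two productions N → α and N → β for the same non-terminal have FIRST(α) ∩ FIRST(β) ≠ ∅ (with ε ∈ FIRST of a nullable right-hand side, so two nullable alternatives also conflict).

FIRST sets of the non-terminals at (or reachable through a nullable prefix from) the front of some alternative:
  FIRST(P) = { '/' }

Productions for L:
  L → d / b: FIRST = { 'd' }
  L → P c: FIRST = { '/' }
  L → /: FIRST = { '/' }
P has only one production, so no FIRST/FIRST conflict is possible there.

Conflict for L: L → P c and L → /
  Overlap: { '/' }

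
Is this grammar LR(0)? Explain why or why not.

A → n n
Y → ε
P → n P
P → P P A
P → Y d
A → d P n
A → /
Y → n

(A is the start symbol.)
No. Shift-reduce conflict between [Y → .] and [P → . n P]

A grammar is LR(0) if no state in the canonical LR(0) collection has:
  - both a shift item (dot before a terminal) and a complete item (shift-reduce conflict), or
  - two or more complete items (reduce-reduce conflict; the accept item [A' → A .] counts as a complete item here).

Augment with A' → A and build the canonical LR(0) collection (I0 = CLOSURE({[A' → . A]}), then GOTO on every symbol after a dot until no new states appear). It has 16 states:
  I0: { [A → . /], [A → . d P n], [A → . n n], [A' → . A] }  — shift
  I1: { [A → / .] }  — reduce
  I2: { [A' → A .] }  — accept
  I3: { [A → d . P n], [P → . P P A], [P → . Y d], [P → . n P], [Y → . n], [Y → .] }  — shift, reduce
  I4: { [A → n . n] }  — shift
  I5: { [A → n n .] }  — reduce
  I6: { [A → d P . n], [P → . P P A], [P → . Y d], [P → . n P], [P → P . P A], [Y → . n], [Y → .] }  — shift, reduce
  I7: { [P → Y . d] }  — shift
  I8: { [P → . P P A], [P → . Y d], [P → . n P], [P → n . P], [Y → . n], [Y → .], [Y → n .] }  — shift, 2 reduces
  I9: { [P → . P P A], [P → . Y d], [P → . n P], [P → P . P A], [P → n P .], [Y → . n], [Y → .] }  — shift, 2 reduces
  I10: { [A → . /], [A → . d P n], [A → . n n], [P → . P P A], [P → . Y d], [P → . n P], [P → P . P A], [P → P P . A], [Y → . n], [Y → .] }  — shift, reduce
  I11: { [P → P P A .] }  — reduce
  I12: { [A → n . n], [P → . P P A], [P → . Y d], [P → . n P], [P → n . P], [Y → . n], [Y → .], [Y → n .] }  — shift, 2 reduces
  I13: { [A → n n .], [P → . P P A], [P → . Y d], [P → . n P], [P → n . P], [Y → . n], [Y → .], [Y → n .] }  — shift, 3 reduces
  I14: { [P → Y d .] }  — reduce
  I15: { [A → d P n .], [P → . P P A], [P → . Y d], [P → . n P], [P → n . P], [Y → . n], [Y → .], [Y → n .] }  — shift, 3 reduces

Conflict in state I3:
  Shift-reduce conflict between [Y → .] and [P → . n P]
So the grammar is NOT LR(0).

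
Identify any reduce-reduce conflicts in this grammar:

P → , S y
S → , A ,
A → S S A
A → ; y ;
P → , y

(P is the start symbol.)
No reduce-reduce conflicts

A reduce-reduce conflict occurs when an LR(0) state has two complete items [A → α .] and [B → β .] — both call for a reduction, and with no lookahead the parser cannot choose between them.

Augment with P' → P and build the canonical LR(0) collection (I0 = CLOSURE({[P' → . P]}), then GOTO on every symbol after a dot until no new states appear). It has 15 states:
  I0: { [P → . , S y], [P → . , y], [P' → . P] }  — shift
  I1: { [P → , . S y], [P → , . y], [S → . , A ,] }  — shift
  I2: { [P' → P .] }  — accept
  I3: { [A → . ; y ;], [A → . S S A], [S → , . A ,], [S → . , A ,] }  — shift
  I4: { [P → , S . y] }  — shift
  I5: { [P → , y .] }  — reduce
  I6: { [P → , S y .] }  — reduce
  I7: { [A → ; . y ;] }  — shift
  I8: { [S → , A . ,] }  — shift
  I9: { [A → S . S A], [S → . , A ,] }  — shift
  I10: { [A → . ; y ;], [A → . S S A], [A → S S . A], [S → . , A ,] }  — shift
  I11: { [A → S S A .] }  — reduce
  I12: { [S → , A , .] }  — reduce
  I13: { [A → ; y . ;] }  — shift
  I14: { [A → ; y ; .] }  — reduce

No state contains more than one complete item.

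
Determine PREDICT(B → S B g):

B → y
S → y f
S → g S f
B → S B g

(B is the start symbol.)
{ 'g', 'y' }

PREDICT(B → S B g) = (FIRST(RHS) \ {ε}) ∪ (FOLLOW(B) if ε ∈ FIRST(RHS), i.e. RHS ⇒* ε)
FIRST(S) = { 'g', 'y' }
FIRST(S B g) = { 'g', 'y' }
ε ∉ FIRST(S B g), so FOLLOW(B) is not added.
PREDICT(B → S B g) = { 'g', 'y' }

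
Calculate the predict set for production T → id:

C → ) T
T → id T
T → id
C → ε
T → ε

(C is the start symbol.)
PREDICT(T → id) = (FIRST(RHS) \ {ε}) ∪ (FOLLOW(T) if ε ∈ FIRST(RHS), i.e. RHS ⇒* ε)
FIRST(id) = { 'id' }
ε ∉ FIRST(id), so FOLLOW(T) is not added.
PREDICT(T → id) = { 'id' }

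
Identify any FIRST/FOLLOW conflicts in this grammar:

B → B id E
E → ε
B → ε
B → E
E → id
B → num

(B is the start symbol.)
Yes. B → B id E with FOLLOW(B) on { 'id' }; B → E with FOLLOW(B) on { 'id' }; E → id with FOLLOW(E) on { 'id' }

A FIRST/FOLLOW conflict occurs when a non-terminal N has a nullable alternative N → β (β ⇒* ε) and another alternative N → α with FIRST(α) ∩ FOLLOW(N) ≠ ∅: on such a lookahead the parser cannot decide between expanding α and letting N vanish via β.

Nullable non-terminals: B, E.
FIRST sets used below: FIRST(B) = { 'id', 'num', ε }, FIRST(E) = { 'id', ε }

B: nullable alternative(s) B → ε, B → E; FOLLOW(B) = { $, 'id' }
  B → B id E: FIRST \ {ε} = { 'id', 'num' } — overlaps FOLLOW(B) on { 'id' }: CONFLICT
  B → ε: FIRST \ {ε} = { } — disjoint from FOLLOW(B)
  B → E: FIRST \ {ε} = { 'id' } — overlaps FOLLOW(B) on { 'id' }: CONFLICT
  B → num: FIRST \ {ε} = { 'num' } — disjoint from FOLLOW(B)

E: nullable alternative(s) E → ε; FOLLOW(E) = { $, 'id' }
  E → ε: FIRST \ {ε} = { } — this is the only nullable alternative, skip
  E → id: FIRST \ {ε} = { 'id' } — overlaps FOLLOW(E) on { 'id' }: CONFLICT

So the grammar has 3 FIRST/FOLLOW conflicts (marked CONFLICT above).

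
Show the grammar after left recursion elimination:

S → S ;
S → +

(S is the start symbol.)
S is directly left-recursive. The standard transformation for
  A → A α₁ | ... | A α_m | β₁ | ... | β_n
is
  A  → β₁ A' | ... | β_n A'
  A' → α₁ A' | ... | α_m A' | ε

S → + becomes S → + S'
S → S ; becomes S' → ; S'
Add S' → ε

Resulting grammar:
S → + S'
S' → ; S'
S' → ε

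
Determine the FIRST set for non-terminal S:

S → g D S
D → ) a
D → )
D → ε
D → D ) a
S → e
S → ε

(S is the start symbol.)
{ 'e', 'g', ε }

To compute FIRST(S), examine every production with S on the left-hand side, reading each right-hand side left to right until a non-nullable symbol is reached.

From S → g D S:
  - g is a terminal: add 'g' and stop
From S → e:
  - e is a terminal: add 'e' and stop
From S → ε:
  - ε-production, so ε ∈ FIRST(S)

Collecting: FIRST(S) = { 'e', 'g', ε }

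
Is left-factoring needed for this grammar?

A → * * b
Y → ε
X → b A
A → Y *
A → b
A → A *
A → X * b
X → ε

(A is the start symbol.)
Left-factoring is needed when two productions for the same non-terminal
share a common prefix on the right-hand side.

Productions for A:
  A → * * b
  A → Y *
  A → b
  A → A *
  A → X * b
Productions for X:
  X → b A
  X → ε

No common prefixes found.

Answer: No, left-factoring is not needed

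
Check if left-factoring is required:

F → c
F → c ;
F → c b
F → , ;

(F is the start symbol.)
Left-factoring is needed when two productions for the same non-terminal
share a common prefix on the right-hand side.

Productions for F:
  F → c
  F → c ;
  F → c b
  F → , ;

Found common prefix 'c' in productions for F

Answer: Yes, F has productions with common prefix 'c'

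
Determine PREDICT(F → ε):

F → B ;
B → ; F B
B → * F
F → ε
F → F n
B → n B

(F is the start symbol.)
{ $, '*', ';', 'n' }

PREDICT(F → ε) = (FIRST(RHS) \ {ε}) ∪ (FOLLOW(F) if ε ∈ FIRST(RHS), i.e. RHS ⇒* ε)
The right-hand side is ε (FIRST(ε) = { ε }), so the predict set is FOLLOW(F) = { $, '*', ';', 'n' }
PREDICT(F → ε) = { $, '*', ';', 'n' }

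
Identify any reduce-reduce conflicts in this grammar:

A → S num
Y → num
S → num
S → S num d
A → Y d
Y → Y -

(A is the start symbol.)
A reduce-reduce conflict occurs when an LR(0) state has two complete items [A → α .] and [B → β .] — both call for a reduction, and with no lookahead the parser cannot choose between them.

Augment with A' → A and build the canonical LR(0) collection (I0 = CLOSURE({[A' → . A]}), then GOTO on every symbol after a dot until no new states appear). It has 9 states:
  I0: { [A → . S num], [A → . Y d], [A' → . A], [S → . S num d], [S → . num], [Y → . Y -], [Y → . num] }  — shift
  I1: { [A' → A .] }  — accept
  I2: { [A → S . num], [S → S . num d] }  — shift
  I3: { [A → Y . d], [Y → Y . -] }  — shift
  I4: { [S → num .], [Y → num .] }  — 2 reduces
  I5: { [Y → Y - .] }  — reduce
  I6: { [A → Y d .] }  — reduce
  I7: { [A → S num .], [S → S num . d] }  — shift, reduce
  I8: { [S → S num d .] }  — reduce

I4 contains complete items [S → num .], [Y → num .] — reduce-reduce conflict.

Answer: Yes — I4: [S → num .] vs [Y → num .]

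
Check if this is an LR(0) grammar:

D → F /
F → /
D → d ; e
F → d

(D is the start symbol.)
No. Shift-reduce conflict between [F → d .] and [D → d . ; e]

Augment with D' → D and build the canonical LR(0) collection (I0 = CLOSURE({[D' → . D]}), then GOTO on every symbol after a dot until no new states appear). It has 8 states:
  I0: { [D → . F /], [D → . d ; e], [D' → . D], [F → . /], [F → . d] }  — shift
  I1: { [F → / .] }  — reduce
  I2: { [D' → D .] }  — accept
  I3: { [D → F . /] }  — shift
  I4: { [D → d . ; e], [F → d .] }  — shift, reduce
  I5: { [D → d ; . e] }  — shift
  I6: { [D → d ; e .] }  — reduce
  I7: { [D → F / .] }  — reduce

Conflict in state I4:
  Shift-reduce conflict between [F → d .] and [D → d . ; e]
So the grammar is NOT LR(0).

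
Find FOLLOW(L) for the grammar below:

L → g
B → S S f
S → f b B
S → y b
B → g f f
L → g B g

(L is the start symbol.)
L is the start symbol, so $ ∈ FOLLOW(L).
L does not occur on any right-hand side.

Taking the union: FOLLOW(L) = { $ }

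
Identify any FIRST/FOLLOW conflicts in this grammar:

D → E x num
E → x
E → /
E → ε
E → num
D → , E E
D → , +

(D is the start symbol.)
Yes. E → x with FOLLOW(E) on { 'x' }; E → '/' with FOLLOW(E) on { '/' }; E → num with FOLLOW(E) on { 'num' }

Nullable non-terminals: E.

E: nullable alternative(s) E → ε; FOLLOW(E) = { $, '/', 'num', 'x' }
  E → x: FIRST \ {ε} = { 'x' } — overlaps FOLLOW(E) on { 'x' }: CONFLICT
  E → /: FIRST \ {ε} = { '/' } — overlaps FOLLOW(E) on { '/' }: CONFLICT
  E → ε: FIRST \ {ε} = { } — this is the only nullable alternative, skip
  E → num: FIRST \ {ε} = { 'num' } — overlaps FOLLOW(E) on { 'num' }: CONFLICT

D has no nullable alternative, so no FIRST/FOLLOW check is needed there.

So the grammar has 3 FIRST/FOLLOW conflicts (marked CONFLICT above).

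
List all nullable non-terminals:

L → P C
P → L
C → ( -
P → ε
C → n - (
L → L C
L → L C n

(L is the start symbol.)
{ 'P' }

A non-terminal is nullable if it can derive ε (the empty string): either it has an ε-production, or it has a production whose right-hand side consists entirely of nullable non-terminals.

ε-productions: P → ε
So P is immediately nullable.
No further non-terminal can be added: every production for the remaining non-terminals contains a terminal or a non-nullable non-terminal.
Nullable = { 'P' }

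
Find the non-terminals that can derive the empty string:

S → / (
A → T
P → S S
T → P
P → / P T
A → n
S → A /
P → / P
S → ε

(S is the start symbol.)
{ 'A', 'P', 'S', 'T' }

A non-terminal is nullable if it can derive ε (the empty string): either it has an ε-production, or it has a production whose right-hand side consists entirely of nullable non-terminals.

ε-productions: S → ε
So S is immediately nullable.
P → S S: every symbol on the right is nullable, so P is nullable too.
T → P: every symbol on the right is nullable, so T is nullable too.
A → T: every symbol on the right is nullable, so A is nullable too.
Every non-terminal is now nullable.
Nullable = { 'A', 'P', 'S', 'T' }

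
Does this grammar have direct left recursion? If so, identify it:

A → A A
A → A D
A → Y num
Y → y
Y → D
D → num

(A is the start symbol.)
Direct left recursion occurs when N → N α for some non-terminal N (the right-hand side begins with the left-hand side itself).

A → A A: LEFT RECURSIVE (starts with A)
A → A D: LEFT RECURSIVE (starts with A)
A → Y num: starts with Y
Y → y: starts with y
Y → D: starts with D
D → num: starts with num

The grammar has direct left recursion on: A.

Answer: Yes, A is left-recursive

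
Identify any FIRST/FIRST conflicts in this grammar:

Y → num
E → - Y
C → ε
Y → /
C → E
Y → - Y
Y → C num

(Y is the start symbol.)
A FIRST/FIRST conflict occurs when two productions N → α and N → β for the same non-terminal have FIRST(α) ∩ FIRST(β) ≠ ∅ (with ε ∈ FIRST of a nullable right-hand side, so two nullable alternatives also conflict).

FIRST sets of the non-terminals at (or reachable through a nullable prefix from) the front of some alternative:
  FIRST(C) = { '-', ε }
  FIRST(E) = { '-' }

Productions for Y:
  Y → num: FIRST = { 'num' }
  Y → /: FIRST = { '/' }
  Y → - Y: FIRST = { '-' }
  Y → C num: FIRST = { '-', 'num' }
Productions for C:
  C → ε: FIRST = { ε }
  C → E: FIRST = { '-' }
E has only one production, so no FIRST/FIRST conflict is possible there.

Conflict for Y: Y → num and Y → C num
  Overlap: { 'num' }
Conflict for Y: Y → - Y and Y → C num
  Overlap: { '-' }

Answer: Yes. Y → num / Y → C num on { 'num' }; Y → '-' Y / Y → C num on { '-' }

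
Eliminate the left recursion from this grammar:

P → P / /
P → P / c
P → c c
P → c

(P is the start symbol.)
P → c c P'
P → c P'
P' → / / P'
P' → / c P'
P' → ε

P is directly left-recursive. The standard transformation for
  A → A α₁ | ... | A α_m | β₁ | ... | β_n
is
  A  → β₁ A' | ... | β_n A'
  A' → α₁ A' | ... | α_m A' | ε

P → c c becomes P → c c P'
P → c becomes P → c P'
P → P / / becomes P' → / / P'
P → P / c becomes P' → / c P'
Add P' → ε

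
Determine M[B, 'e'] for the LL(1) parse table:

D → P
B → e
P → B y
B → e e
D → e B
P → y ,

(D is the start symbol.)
To find M[B, 'e'], we find productions for B where 'e' is in the predict set (PREDICT(N → α) = (FIRST(α) \ {ε}) ∪ (FOLLOW(N) if α ⇒* ε)).

B → e: PREDICT = { 'e' }
  'e' is in predict set, so this production goes in M[B, 'e']
B → e e: PREDICT = { 'e' }
  'e' is in predict set, so this production goes in M[B, 'e']

M[B, 'e'] = B → e, B → e e  (a multiply-defined cell — the grammar is not LL(1))

Answer: B → e, B → e e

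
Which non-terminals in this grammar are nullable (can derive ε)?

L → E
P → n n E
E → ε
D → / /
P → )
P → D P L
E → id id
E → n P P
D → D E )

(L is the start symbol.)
A non-terminal is nullable if it can derive ε (the empty string): either it has an ε-production, or it has a production whose right-hand side consists entirely of nullable non-terminals.

ε-productions: E → ε
So E is immediately nullable.
L → E: every symbol on the right is nullable, so L is nullable too.
No further non-terminal can be added: every production for the remaining non-terminals contains a terminal or a non-nullable non-terminal.
Nullable = { 'E', 'L' }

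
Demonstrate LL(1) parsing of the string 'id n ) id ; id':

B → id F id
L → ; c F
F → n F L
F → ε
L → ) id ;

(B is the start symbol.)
LL(1) parsing maintains a stack (initially the start symbol over $) and the input. At each step: if the stack top is a terminal, match it against the current input token; if it is a non-terminal N, replace it with the RHS of M[N, lookahead] (the unique production whose predict set contains the lookahead).

Stack is shown with the top on the left.

Stack        Input             Action
-------------------------------------
B $          id n ) id ; id $  output B → id F id
id F id $    id n ) id ; id $  match 'id'
F id $       n ) id ; id $     output F → n F L
n F L id $   n ) id ; id $     match 'n'
F L id $     ) id ; id $       output F → ε
L id $       ) id ; id $       output L → ) id ;
) id ; id $  ) id ; id $       match ')'
id ; id $    id ; id $         match 'id'
; id $       ; id $            match ';'
id $         id $              match 'id'
$            $                 accept

The string is accepted.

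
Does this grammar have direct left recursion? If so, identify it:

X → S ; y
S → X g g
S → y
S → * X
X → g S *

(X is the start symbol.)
Direct left recursion occurs when N → N α for some non-terminal N (the right-hand side begins with the left-hand side itself).

X → S ; y: starts with S
S → X g g: starts with X
S → y: starts with y
S → * X: starts with '*'
X → g S *: starts with g

No direct left recursion found.

Answer: No direct left recursion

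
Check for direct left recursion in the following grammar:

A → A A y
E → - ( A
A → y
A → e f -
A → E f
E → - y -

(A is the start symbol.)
Direct left recursion occurs when N → N α for some non-terminal N (the right-hand side begins with the left-hand side itself).

A → A A y: LEFT RECURSIVE (starts with A)
E → - ( A: starts with '-'
A → y: starts with y
A → e f -: starts with e
A → E f: starts with E
E → - y -: starts with '-'

The grammar has direct left recursion on: A.

Answer: Yes, A is left-recursive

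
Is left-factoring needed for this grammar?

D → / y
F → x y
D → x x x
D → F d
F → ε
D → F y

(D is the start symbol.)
Left-factoring is needed when two productions for the same non-terminal
share a common prefix on the right-hand side.

Productions for D:
  D → / y
  D → x x x
  D → F d
  D → F y
Productions for F:
  F → x y
  F → ε

Found common prefix 'F' in productions for D

Answer: Yes, D has productions with common prefix 'F'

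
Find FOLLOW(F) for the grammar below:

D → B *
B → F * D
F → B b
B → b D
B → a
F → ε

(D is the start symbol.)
{ '*' }

To compute FOLLOW(F), find every occurrence of F on a right-hand side N → α F β: add FIRST(β) \ {ε}, and if β is empty or nullable also add FOLLOW(N). Iterate to a fixed point.

In B → F * D: F is followed by '*' D, add FIRST('*' D) \ {ε} = { '*' }

Taking the union: FOLLOW(F) = { '*' }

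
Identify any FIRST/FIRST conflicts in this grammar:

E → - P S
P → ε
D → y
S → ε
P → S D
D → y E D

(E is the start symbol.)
Yes. D → y / D → y E D on { 'y' }

A FIRST/FIRST conflict occurs when two productions N → α and N → β for the same non-terminal have FIRST(α) ∩ FIRST(β) ≠ ∅ (with ε ∈ FIRST of a nullable right-hand side, so two nullable alternatives also conflict).

FIRST sets of the non-terminals at (or reachable through a nullable prefix from) the front of some alternative:
  FIRST(S) = { ε }
  FIRST(D) = { 'y' }

Productions for P:
  P → ε: FIRST = { ε }
  P → S D: FIRST = { 'y' }
Productions for D:
  D → y: FIRST = { 'y' }
  D → y E D: FIRST = { 'y' }
E, S have only one production, so no FIRST/FIRST conflict is possible there.

Conflict for D: D → y and D → y E D
  Overlap: { 'y' }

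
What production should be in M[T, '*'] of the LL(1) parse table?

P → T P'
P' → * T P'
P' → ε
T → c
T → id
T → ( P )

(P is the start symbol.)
Empty (error entry)

To find M[T, '*'], we find productions for T where '*' is in the predict set (PREDICT(N → α) = (FIRST(α) \ {ε}) ∪ (FOLLOW(N) if α ⇒* ε)).

T → c: PREDICT = { 'c' }
T → id: PREDICT = { 'id' }
T → ( P ): PREDICT = { '(' }

M[T, '*'] is empty (no production applies)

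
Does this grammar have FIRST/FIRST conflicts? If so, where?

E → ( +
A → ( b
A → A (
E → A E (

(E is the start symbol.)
FIRST sets of the non-terminals at (or reachable through a nullable prefix from) the front of some alternative:
  FIRST(A) = { '(' }

Productions for E:
  E → ( +: FIRST = { '(' }
  E → A E (: FIRST = { '(' }
Productions for A:
  A → ( b: FIRST = { '(' }
  A → A (: FIRST = { '(' }

Conflict for E: E → ( + and E → A E (
  Overlap: { '(' }
Conflict for A: A → ( b and A → A (
  Overlap: { '(' }

Answer: Yes. E → '(' '+' / E → A E '(' on { '(' }; A → '(' b / A → A '(' on { '(' }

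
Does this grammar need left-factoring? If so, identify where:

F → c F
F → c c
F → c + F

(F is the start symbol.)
Left-factoring is needed when two productions for the same non-terminal
share a common prefix on the right-hand side.

Productions for F:
  F → c F
  F → c c
  F → c + F

Found common prefix 'c' in productions for F

Answer: Yes, F has productions with common prefix 'c'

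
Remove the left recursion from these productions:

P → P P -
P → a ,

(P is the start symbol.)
P → a , P'
P' → P - P'
P' → ε

P is directly left-recursive. The standard transformation for
  A → A α₁ | ... | A α_m | β₁ | ... | β_n
is
  A  → β₁ A' | ... | β_n A'
  A' → α₁ A' | ... | α_m A' | ε

P → a , becomes P → a , P'
P → P P - becomes P' → P - P'
Add P' → ε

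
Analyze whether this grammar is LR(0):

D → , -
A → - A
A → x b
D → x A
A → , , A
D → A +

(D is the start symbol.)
Yes, the grammar is LR(0)

A grammar is LR(0) if no state in the canonical LR(0) collection has:
  - both a shift item (dot before a terminal) and a complete item (shift-reduce conflict), or
  - two or more complete items (reduce-reduce conflict; the accept item [D' → D .] counts as a complete item here).

Augment with D' → D and build the canonical LR(0) collection (I0 = CLOSURE({[D' → . D]}), then GOTO on every symbol after a dot until no new states appear). It has 15 states:
  I0: { [A → . , , A], [A → . - A], [A → . x b], [D → . , -], [D → . A +], [D → . x A], [D' → . D] }  — shift
  I1: { [A → , . , A], [D → , . -] }  — shift
  I2: { [A → - . A], [A → . , , A], [A → . - A], [A → . x b] }  — shift
  I3: { [D → A . +] }  — shift
  I4: { [D' → D .] }  — accept
  I5: { [A → . , , A], [A → . - A], [A → . x b], [A → x . b], [D → x . A] }  — shift
  I6: { [A → , . , A] }  — shift
  I7: { [D → x A .] }  — reduce
  I8: { [A → x b .] }  — reduce
  I9: { [A → x . b] }  — shift
  I10: { [A → , , . A], [A → . , , A], [A → . - A], [A → . x b] }  — shift
  I11: { [A → , , A .] }  — reduce
  I12: { [D → A + .] }  — reduce
  I13: { [A → - A .] }  — reduce
  I14: { [D → , - .] }  — reduce

Every state is either a pure shift/goto state or contains exactly one complete item and nothing to shift — no conflicts. The grammar is LR(0).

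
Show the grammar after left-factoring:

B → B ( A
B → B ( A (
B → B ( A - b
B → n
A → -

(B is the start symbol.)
B → B ( A B'
B' → ε
B' → (
B' → - b
B → n
A → -

Left-factoring transforms A → αβ₁ | αβ₂ into A → αA' and A' → β₁ | β₂
(α is the longest common prefix among the alternatives). Repeat until
no nonterminal has two alternatives with a common prefix.

Round 1: B has alternatives sharing prefix 'B ( A'. Introduce B': B → B ( A B'
  Add: B' → ε
  Add: B' → (
  Add: B' → - b

No remaining common prefixes — done.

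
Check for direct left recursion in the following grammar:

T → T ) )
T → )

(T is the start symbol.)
Direct left recursion occurs when N → N α for some non-terminal N (the right-hand side begins with the left-hand side itself).

T → T ) ): LEFT RECURSIVE (starts with T)
T → ): starts with ')'

The grammar has direct left recursion on: T.

Answer: Yes, T is left-recursive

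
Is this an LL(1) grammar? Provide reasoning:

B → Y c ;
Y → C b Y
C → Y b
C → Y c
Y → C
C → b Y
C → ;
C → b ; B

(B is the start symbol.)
A grammar is LL(1) if for each non-terminal N with multiple productions, the predict sets of those productions are pairwise disjoint, where PREDICT(N → α) = (FIRST(α) \ {ε}) ∪ (FOLLOW(N) if α ⇒* ε).

Relevant sets:
  FIRST(C) = { ';', 'b' }
  FIRST(Y) = { ';', 'b' }

For Y:
  PREDICT(Y → C b Y) = { ';', 'b' }
  PREDICT(Y → C) = { ';', 'b' }
For C:
  PREDICT(C → Y b) = { ';', 'b' }
  PREDICT(C → Y c) = { ';', 'b' }
  PREDICT(C → b Y) = { 'b' }
  PREDICT(C → ';') = { ';' }
  PREDICT(C → b ';' B) = { 'b' }
B has a single production, so nothing to check there.

Conflict found: Predict set conflict for Y: { ';', 'b' }
The grammar is NOT LL(1).

Answer: No. Predict set conflict for Y: { ';', 'b' }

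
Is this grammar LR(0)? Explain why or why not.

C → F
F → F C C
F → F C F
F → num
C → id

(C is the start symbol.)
No. Shift-reduce conflict between [C → F .] and [C → . id]

Augment with C' → C and build the canonical LR(0) collection (I0 = CLOSURE({[C' → . C]}), then GOTO on every symbol after a dot until no new states appear). It has 8 states:
  I0: { [C → . F], [C → . id], [C' → . C], [F → . F C C], [F → . F C F], [F → . num] }  — shift
  I1: { [C' → C .] }  — accept
  I2: { [C → . F], [C → . id], [C → F .], [F → . F C C], [F → . F C F], [F → . num], [F → F . C C], [F → F . C F] }  — shift, reduce
  I3: { [C → id .] }  — reduce
  I4: { [F → num .] }  — reduce
  I5: { [C → . F], [C → . id], [F → . F C C], [F → . F C F], [F → . num], [F → F C . C], [F → F C . F] }  — shift
  I6: { [F → F C C .] }  — reduce
  I7: { [C → . F], [C → . id], [C → F .], [F → . F C C], [F → . F C F], [F → . num], [F → F . C C], [F → F . C F], [F → F C F .] }  — shift, 2 reduces

Conflict in state I2:
  Shift-reduce conflict between [C → F .] and [C → . id]
So the grammar is NOT LR(0).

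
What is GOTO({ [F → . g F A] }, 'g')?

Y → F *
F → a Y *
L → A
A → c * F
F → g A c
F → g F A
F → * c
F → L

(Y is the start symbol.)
GOTO(I, 'g') = CLOSURE({ [A → αX.β] : [A → α.Xβ] ∈ I, X = 'g' })

Items with dot before 'g', with the dot advanced:
  [F → . g F A] → [F → g . F A]
Closure of the advanced items:
  [F → g . F A] has the dot before F: add [F → . a Y *], [F → . g A c], [F → . g F A], [F → . * c], [F → . L]
  [F → . L] has the dot before L: add [L → . A]
  [L → . A] has the dot before A: add [A → . c * F]

GOTO = { [A → . c * F], [F → . * c], [F → . L], [F → . a Y *], [F → . g A c], [F → . g F A], [F → g . F A], [L → . A] }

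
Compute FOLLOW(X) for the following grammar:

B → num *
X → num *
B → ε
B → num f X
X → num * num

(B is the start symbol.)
{ $ }

To compute FOLLOW(X), find every occurrence of X on a right-hand side N → α X β: add FIRST(β) \ {ε}, and if β is empty or nullable also add FOLLOW(N). Iterate to a fixed point.

In B → num f X: X is at the end, add FOLLOW(B)

The FOLLOW sets referred to above (computed the same way, to a fixed point):
  FOLLOW(B) = { $ }

Taking the union: FOLLOW(X) = { $ }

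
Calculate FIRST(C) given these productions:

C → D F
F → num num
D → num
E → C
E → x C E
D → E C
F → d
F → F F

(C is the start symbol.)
FIRST sets of the other non-terminals involved (by the same procedure, iterated to a fixed point):
  FIRST(D) = { 'num', 'x' }

From C → D F:
  - D is a non-terminal: add FIRST(D) \ {ε} = { 'num', 'x' }
    D is not nullable, so stop

Collecting: FIRST(C) = { 'num', 'x' }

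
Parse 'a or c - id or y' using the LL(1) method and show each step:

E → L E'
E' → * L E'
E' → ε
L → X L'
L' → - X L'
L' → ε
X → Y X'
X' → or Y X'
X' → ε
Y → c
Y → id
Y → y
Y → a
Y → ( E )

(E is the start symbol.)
Stack is shown with the top on the left.

Stack            Input               Action
-------------------------------------------
E $              a or c - id or y $  output E → L E'
L E' $           a or c - id or y $  output L → X L'
X L' E' $        a or c - id or y $  output X → Y X'
Y X' L' E' $     a or c - id or y $  output Y → a
a X' L' E' $     a or c - id or y $  match 'a'
X' L' E' $       or c - id or y $    output X' → or Y X'
or Y X' L' E' $  or c - id or y $    match 'or'
Y X' L' E' $     c - id or y $       output Y → c
c X' L' E' $     c - id or y $       match 'c'
X' L' E' $       - id or y $         output X' → ε
L' E' $          - id or y $         output L' → - X L'
- X L' E' $      - id or y $         match '-'
X L' E' $        id or y $           output X → Y X'
Y X' L' E' $     id or y $           output Y → id
id X' L' E' $    id or y $           match 'id'
X' L' E' $       or y $              output X' → or Y X'
or Y X' L' E' $  or y $              match 'or'
Y X' L' E' $     y $                 output Y → y
y X' L' E' $     y $                 match 'y'
X' L' E' $       $                   output X' → ε
L' E' $          $                   output L' → ε
E' $             $                   output E' → ε
$                $                   accept

The string is accepted.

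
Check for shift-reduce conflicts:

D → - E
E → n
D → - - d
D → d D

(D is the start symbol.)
Augment with D' → D and build the canonical LR(0) collection (I0 = CLOSURE({[D' → . D]}), then GOTO on every symbol after a dot until no new states appear). It has 9 states:
  I0: { [D → . - - d], [D → . - E], [D → . d D], [D' → . D] }  — shift
  I1: { [D → - . - d], [D → - . E], [E → . n] }  — shift
  I2: { [D' → D .] }  — accept
  I3: { [D → . - - d], [D → . - E], [D → . d D], [D → d . D] }  — shift
  I4: { [D → d D .] }  — reduce
  I5: { [D → - - . d] }  — shift
  I6: { [D → - E .] }  — reduce
  I7: { [E → n .] }  — reduce
  I8: { [D → - - d .] }  — reduce

No state contains both a complete item and a shift item.

Answer: No shift-reduce conflicts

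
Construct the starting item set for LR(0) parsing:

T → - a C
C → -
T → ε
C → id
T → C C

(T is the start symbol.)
First, augment the grammar with T' → T
I₀ = CLOSURE({ [T' → . T] }):
  [T' → . T] has the dot before T: add [T → . - a C], [T → .], [T → . C C]
  [T → . C C] has the dot before C: add [C → . -], [C → . id]
No further items can be added.

I₀ = { [C → . -], [C → . id], [T → . - a C], [T → . C C], [T → .], [T' → . T] }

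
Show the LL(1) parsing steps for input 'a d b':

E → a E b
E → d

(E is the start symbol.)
Stack is shown with the top on the left.

Stack    Input    Action
------------------------
E $      a d b $  output E → a E b
a E b $  a d b $  match 'a'
E b $    d b $    output E → d
d b $    d b $    match 'd'
b $      b $      match 'b'
$        $        accept

The string is accepted.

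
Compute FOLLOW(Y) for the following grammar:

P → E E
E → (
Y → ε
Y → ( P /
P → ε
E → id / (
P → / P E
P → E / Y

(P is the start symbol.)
To compute FOLLOW(Y), find every occurrence of Y on a right-hand side N → α Y β: add FIRST(β) \ {ε}, and if β is empty or nullable also add FOLLOW(N). Iterate to a fixed point.

In P → E / Y: Y is at the end, add FOLLOW(P)

The FOLLOW sets referred to above (computed the same way, to a fixed point):
  FOLLOW(P) = { $, '(', '/', 'id' }

Taking the union: FOLLOW(Y) = { $, '(', '/', 'id' }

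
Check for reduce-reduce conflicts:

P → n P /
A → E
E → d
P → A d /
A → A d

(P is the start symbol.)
No reduce-reduce conflicts

Augment with P' → P and build the canonical LR(0) collection (I0 = CLOSURE({[P' → . P]}), then GOTO on every symbol after a dot until no new states appear). It has 10 states:
  I0: { [A → . A d], [A → . E], [E → . d], [P → . A d /], [P → . n P /], [P' → . P] }  — shift
  I1: { [A → A . d], [P → A . d /] }  — shift
  I2: { [A → E .] }  — reduce
  I3: { [P' → P .] }  — accept
  I4: { [E → d .] }  — reduce
  I5: { [A → . A d], [A → . E], [E → . d], [P → . A d /], [P → . n P /], [P → n . P /] }  — shift
  I6: { [P → n P . /] }  — shift
  I7: { [P → n P / .] }  — reduce
  I8: { [A → A d .], [P → A d . /] }  — shift, reduce
  I9: { [P → A d / .] }  — reduce

No state contains more than one complete item.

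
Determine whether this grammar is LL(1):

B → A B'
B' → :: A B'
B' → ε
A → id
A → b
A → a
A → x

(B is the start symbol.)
A grammar is LL(1) if for each non-terminal N with multiple productions, the predict sets of those productions are pairwise disjoint, where PREDICT(N → α) = (FIRST(α) \ {ε}) ∪ (FOLLOW(N) if α ⇒* ε).

Relevant sets:
  FOLLOW(B') = { $ }

For B':
  PREDICT(B' → :: A B') = { '::' }
  PREDICT(B' → ε) = { $ }
For A:
  PREDICT(A → id) = { 'id' }
  PREDICT(A → b) = { 'b' }
  PREDICT(A → a) = { 'a' }
  PREDICT(A → x) = { 'x' }
B has a single production, so nothing to check there.

All predict sets are disjoint. The grammar IS LL(1).

Answer: Yes, the grammar is LL(1).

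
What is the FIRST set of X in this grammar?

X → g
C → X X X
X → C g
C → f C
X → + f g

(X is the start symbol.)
{ '+', 'f', 'g' }

FIRST sets of the other non-terminals involved (by the same procedure, iterated to a fixed point):
  FIRST(C) = { '+', 'f', 'g' }

From X → g:
  - g is a terminal: add 'g' and stop
From X → C g:
  - C is a non-terminal: add FIRST(C) \ {ε} = { '+', 'f', 'g' }
    C is not nullable, so stop
From X → + f g:
  - '+' is a terminal: add '+' and stop

Collecting: FIRST(X) = { '+', 'f', 'g' }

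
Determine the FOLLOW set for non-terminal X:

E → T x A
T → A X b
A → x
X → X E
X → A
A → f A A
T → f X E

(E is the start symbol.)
{ 'b', 'f', 'x' }

In T → A X b: X is followed by b, add FIRST(b) \ {ε} = { 'b' }
In X → X E: X is followed by E, add FIRST(E) \ {ε} = { 'f', 'x' }
In T → f X E: X is followed by E, add FIRST(E) \ {ε} = { 'f', 'x' }

Taking the union: FOLLOW(X) = { 'b', 'f', 'x' }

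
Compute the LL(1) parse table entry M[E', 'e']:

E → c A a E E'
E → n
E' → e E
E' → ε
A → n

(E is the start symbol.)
E' → e E, E' → ε

To find M[E', 'e'], we find productions for E' where 'e' is in the predict set (PREDICT(N → α) = (FIRST(α) \ {ε}) ∪ (FOLLOW(N) if α ⇒* ε)).

Relevant sets:
  FOLLOW(E') = { $, 'e' }

E' → e E: PREDICT = { 'e' }
  'e' is in predict set, so this production goes in M[E', 'e']
E' → ε: PREDICT = { $, 'e' }
  'e' is in predict set, so this production goes in M[E', 'e']

M[E', 'e'] = E' → e E, E' → ε  (a multiply-defined cell — the grammar is not LL(1))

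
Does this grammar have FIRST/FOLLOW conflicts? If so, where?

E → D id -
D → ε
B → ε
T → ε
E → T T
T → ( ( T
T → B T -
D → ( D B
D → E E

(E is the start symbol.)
Yes. E → D id '-' with FOLLOW(E) on { '(', '-', 'id' }; D → E E with FOLLOW(D) on { 'id' }; T → '(' '(' T with FOLLOW(T) on { '(' }; T → B T '-' with FOLLOW(T) on { '(', '-' }

A FIRST/FOLLOW conflict occurs when a non-terminal N has a nullable alternative N → β (β ⇒* ε) and another alternative N → α with FIRST(α) ∩ FOLLOW(N) ≠ ∅: on such a lookahead the parser cannot decide between expanding α and letting N vanish via β.

Nullable non-terminals: B, D, E, T.
FIRST sets used below: FIRST(E) = { '(', '-', 'id', ε }, FIRST(D) = { '(', '-', 'id', ε }, FIRST(T) = { '(', '-', ε }, FIRST(B) = { ε }
B has a nullable alternative but only one production, so nothing to check.

D: nullable alternative(s) D → ε, D → E E; FOLLOW(D) = { 'id' }
  D → ε: FIRST \ {ε} = { } — disjoint from FOLLOW(D)
  D → ( D B: FIRST \ {ε} = { '(' } — disjoint from FOLLOW(D)
  D → E E: FIRST \ {ε} = { '(', '-', 'id' } — overlaps FOLLOW(D) on { 'id' }: CONFLICT

E: nullable alternative(s) E → T T; FOLLOW(E) = { $, '(', '-', 'id' }
  E → D id -: FIRST \ {ε} = { '(', '-', 'id' } — overlaps FOLLOW(E) on { '(', '-', 'id' }: CONFLICT
  E → T T: FIRST \ {ε} = { '(', '-' } — this is the only nullable alternative, skip

T: nullable alternative(s) T → ε; FOLLOW(T) = { $, '(', '-', 'id' }
  T → ε: FIRST \ {ε} = { } — this is the only nullable alternative, skip
  T → ( ( T: FIRST \ {ε} = { '(' } — overlaps FOLLOW(T) on { '(' }: CONFLICT
  T → B T -: FIRST \ {ε} = { '(', '-' } — overlaps FOLLOW(T) on { '(', '-' }: CONFLICT

So the grammar has 4 FIRST/FOLLOW conflicts (marked CONFLICT above).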